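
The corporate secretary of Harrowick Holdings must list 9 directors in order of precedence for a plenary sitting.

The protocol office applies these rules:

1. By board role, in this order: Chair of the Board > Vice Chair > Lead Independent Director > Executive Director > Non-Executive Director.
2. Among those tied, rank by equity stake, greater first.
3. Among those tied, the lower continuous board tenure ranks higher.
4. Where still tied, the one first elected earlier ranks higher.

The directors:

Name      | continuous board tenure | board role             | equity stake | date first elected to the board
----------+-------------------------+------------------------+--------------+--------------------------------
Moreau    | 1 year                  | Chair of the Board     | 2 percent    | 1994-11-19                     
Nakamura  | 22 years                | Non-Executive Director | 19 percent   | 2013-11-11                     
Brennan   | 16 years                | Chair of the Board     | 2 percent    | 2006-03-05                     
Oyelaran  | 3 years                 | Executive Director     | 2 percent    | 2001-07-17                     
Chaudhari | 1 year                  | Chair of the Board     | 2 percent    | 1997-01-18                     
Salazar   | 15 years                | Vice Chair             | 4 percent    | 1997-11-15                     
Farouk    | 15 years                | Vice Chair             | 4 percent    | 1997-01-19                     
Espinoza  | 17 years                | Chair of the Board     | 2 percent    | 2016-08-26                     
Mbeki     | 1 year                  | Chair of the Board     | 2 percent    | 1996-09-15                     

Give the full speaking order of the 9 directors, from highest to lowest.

Moreau, Mbeki, Chaudhari, Brennan, Espinoza, Farouk, Salazar, Oyelaran, Nakamura

By board role: Moreau, Mbeki, Chaudhari, Brennan and Espinoza (Chair of the Board); then Farouk and Salazar (Vice Chair); then Oyelaran (Executive Director); then Nakamura (Non-Executive Director).
Moreau, Mbeki, Chaudhari, Brennan and Espinoza all have equity stake 2 percent, so the next rule applies.
Among Moreau, Mbeki, Chaudhari, Brennan and Espinoza, by continuous board tenure (lower first): Moreau, Mbeki and Chaudhari (1 year) before Brennan (16 years) before Espinoza (17 years).
Among Moreau, Mbeki and Chaudhari, by date first elected to the board (earlier first): Moreau (1994-11-19) before Mbeki (1996-09-15) before Chaudhari (1997-01-18).
Farouk and Salazar both have equity stake 4 percent, so the next rule applies.
Farouk and Salazar both have continuous board tenure 15 years, so the next rule applies.
Among Farouk and Salazar, by date first elected to the board (earlier first): Farouk (1997-01-19) before Salazar (1997-11-15).
Full order: Moreau, Mbeki, Chaudhari, Brennan, Espinoza, Farouk, Salazar, Oyelaran, Nakamura.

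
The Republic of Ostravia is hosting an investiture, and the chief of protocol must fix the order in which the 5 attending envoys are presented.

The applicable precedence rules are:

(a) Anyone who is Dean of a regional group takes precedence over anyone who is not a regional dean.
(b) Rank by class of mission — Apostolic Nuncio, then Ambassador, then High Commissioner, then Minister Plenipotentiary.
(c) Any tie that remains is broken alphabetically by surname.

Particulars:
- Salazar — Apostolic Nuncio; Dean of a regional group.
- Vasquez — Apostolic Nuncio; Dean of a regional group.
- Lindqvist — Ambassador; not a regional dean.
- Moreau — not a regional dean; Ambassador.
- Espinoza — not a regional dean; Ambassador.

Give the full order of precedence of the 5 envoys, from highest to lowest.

Salazar, Vasquez, Espinoza, Lindqvist, Moreau

By the first rule: Salazar and Vasquez (both Dean of a regional group); then Espinoza, Lindqvist and Moreau (each not a regional dean).
Salazar and Vasquez are each Apostolic Nuncio, so the next rule applies.
Among Salazar and Vasquez, alphabetically by surname: Salazar before Vasquez.
Espinoza, Lindqvist and Moreau are each Ambassador, so the next rule applies.
Among Espinoza, Lindqvist and Moreau, alphabetically by surname: Espinoza before Lindqvist before Moreau.
Full order: Salazar, Vasquez, Espinoza, Lindqvist, Moreau.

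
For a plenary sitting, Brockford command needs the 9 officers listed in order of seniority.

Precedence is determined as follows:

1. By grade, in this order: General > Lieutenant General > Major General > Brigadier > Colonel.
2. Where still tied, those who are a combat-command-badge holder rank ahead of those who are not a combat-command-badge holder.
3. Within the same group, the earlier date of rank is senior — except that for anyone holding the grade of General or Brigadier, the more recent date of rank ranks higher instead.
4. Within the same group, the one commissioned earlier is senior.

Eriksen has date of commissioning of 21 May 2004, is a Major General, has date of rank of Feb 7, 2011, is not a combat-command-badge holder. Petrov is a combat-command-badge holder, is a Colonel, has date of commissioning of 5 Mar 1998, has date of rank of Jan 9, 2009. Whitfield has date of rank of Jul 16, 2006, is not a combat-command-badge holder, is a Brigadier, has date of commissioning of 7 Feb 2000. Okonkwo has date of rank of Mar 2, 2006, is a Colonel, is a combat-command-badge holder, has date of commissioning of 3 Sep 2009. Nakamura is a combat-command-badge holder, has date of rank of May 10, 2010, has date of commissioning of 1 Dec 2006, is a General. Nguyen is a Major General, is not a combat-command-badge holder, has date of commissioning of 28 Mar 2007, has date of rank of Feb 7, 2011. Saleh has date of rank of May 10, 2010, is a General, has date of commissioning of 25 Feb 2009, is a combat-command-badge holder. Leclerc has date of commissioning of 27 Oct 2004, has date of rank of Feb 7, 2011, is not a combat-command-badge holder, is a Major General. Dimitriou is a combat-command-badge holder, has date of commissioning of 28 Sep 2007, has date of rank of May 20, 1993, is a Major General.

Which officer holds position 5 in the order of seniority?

By grade: Nakamura and Saleh (General); then Dimitriou, Eriksen, Leclerc and Nguyen (Major General); then Whitfield (Brigadier); then Okonkwo and Petrov (Colonel).
Nakamura and Saleh are each a combat-command-badge holder, so the next rule applies.
Nakamura and Saleh both have date of rank May 10, 2010, so the next rule applies.
Among Nakamura and Saleh, by date of commissioning (earlier first): Nakamura (1 Dec 2006) before Saleh (25 Feb 2009).
Among Dimitriou, Eriksen, Leclerc and Nguyen, a combat-command-badge holder before not a combat-command-badge holder: Dimitriou (a combat-command-badge holder) before Eriksen, Leclerc and Nguyen (not a combat-command-badge holder).
Eriksen, Leclerc and Nguyen all have date of rank Feb 7, 2011, so the next rule applies.
Among Eriksen, Leclerc and Nguyen, by date of commissioning (earlier first): Eriksen (21 May 2004) before Leclerc (27 Oct 2004) before Nguyen (28 Mar 2007).
Okonkwo and Petrov are each a combat-command-badge holder, so the next rule applies.
Among Okonkwo and Petrov, by date of rank (earlier first): Okonkwo (Mar 2, 2006) before Petrov (Jan 9, 2009).
Order: Nakamura, Saleh, Dimitriou, Eriksen, Leclerc, Nguyen, Whitfield, Okonkwo, Petrov.

Leclerc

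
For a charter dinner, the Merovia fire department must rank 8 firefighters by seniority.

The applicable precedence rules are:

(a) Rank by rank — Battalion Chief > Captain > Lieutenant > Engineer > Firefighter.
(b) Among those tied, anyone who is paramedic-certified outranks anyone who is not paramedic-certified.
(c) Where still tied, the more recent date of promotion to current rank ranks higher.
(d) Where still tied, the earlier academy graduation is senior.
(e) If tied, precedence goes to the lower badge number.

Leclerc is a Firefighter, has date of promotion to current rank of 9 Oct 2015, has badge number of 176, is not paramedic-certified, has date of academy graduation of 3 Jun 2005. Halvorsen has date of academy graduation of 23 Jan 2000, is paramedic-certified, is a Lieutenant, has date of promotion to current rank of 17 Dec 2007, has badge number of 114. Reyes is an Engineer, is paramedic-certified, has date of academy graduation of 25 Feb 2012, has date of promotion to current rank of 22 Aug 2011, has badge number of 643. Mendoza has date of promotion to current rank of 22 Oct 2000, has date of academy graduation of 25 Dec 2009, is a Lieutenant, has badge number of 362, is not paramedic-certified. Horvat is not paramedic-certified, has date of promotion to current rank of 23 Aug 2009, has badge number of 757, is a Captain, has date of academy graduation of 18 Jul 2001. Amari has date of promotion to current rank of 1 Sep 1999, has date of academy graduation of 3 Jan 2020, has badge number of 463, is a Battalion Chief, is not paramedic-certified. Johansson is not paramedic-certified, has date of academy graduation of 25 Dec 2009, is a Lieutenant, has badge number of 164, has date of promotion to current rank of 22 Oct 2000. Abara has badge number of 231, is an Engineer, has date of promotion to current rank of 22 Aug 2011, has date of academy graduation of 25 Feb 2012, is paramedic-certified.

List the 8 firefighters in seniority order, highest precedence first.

Amari, Horvat, Halvorsen, Johansson, Mendoza, Abara, Reyes, Leclerc

By rank: Amari (Battalion Chief); then Horvat (Captain); then Halvorsen, Johansson and Mendoza (Lieutenant); then Abara and Reyes (Engineer); then Leclerc (Firefighter).
Among Halvorsen, Johansson and Mendoza, paramedic-certified before not paramedic-certified: Halvorsen (paramedic-certified) before Johansson and Mendoza (not paramedic-certified).
Johansson and Mendoza both have date of promotion to current rank 22 Oct 2000, so the next rule applies.
Johansson and Mendoza both have date of academy graduation 25 Dec 2009, so the next rule applies.
Among Johansson and Mendoza, by badge number (lower first): Johansson (164) before Mendoza (362).
Abara and Reyes are each paramedic-certified, so the next rule applies.
Abara and Reyes both have date of promotion to current rank 22 Aug 2011, so the next rule applies.
Abara and Reyes both have date of academy graduation 25 Feb 2012, so the next rule applies.
Among Abara and Reyes, by badge number (lower first): Abara (231) before Reyes (643).
Full order: Amari, Horvat, Halvorsen, Johansson, Mendoza, Abara, Reyes, Leclerc.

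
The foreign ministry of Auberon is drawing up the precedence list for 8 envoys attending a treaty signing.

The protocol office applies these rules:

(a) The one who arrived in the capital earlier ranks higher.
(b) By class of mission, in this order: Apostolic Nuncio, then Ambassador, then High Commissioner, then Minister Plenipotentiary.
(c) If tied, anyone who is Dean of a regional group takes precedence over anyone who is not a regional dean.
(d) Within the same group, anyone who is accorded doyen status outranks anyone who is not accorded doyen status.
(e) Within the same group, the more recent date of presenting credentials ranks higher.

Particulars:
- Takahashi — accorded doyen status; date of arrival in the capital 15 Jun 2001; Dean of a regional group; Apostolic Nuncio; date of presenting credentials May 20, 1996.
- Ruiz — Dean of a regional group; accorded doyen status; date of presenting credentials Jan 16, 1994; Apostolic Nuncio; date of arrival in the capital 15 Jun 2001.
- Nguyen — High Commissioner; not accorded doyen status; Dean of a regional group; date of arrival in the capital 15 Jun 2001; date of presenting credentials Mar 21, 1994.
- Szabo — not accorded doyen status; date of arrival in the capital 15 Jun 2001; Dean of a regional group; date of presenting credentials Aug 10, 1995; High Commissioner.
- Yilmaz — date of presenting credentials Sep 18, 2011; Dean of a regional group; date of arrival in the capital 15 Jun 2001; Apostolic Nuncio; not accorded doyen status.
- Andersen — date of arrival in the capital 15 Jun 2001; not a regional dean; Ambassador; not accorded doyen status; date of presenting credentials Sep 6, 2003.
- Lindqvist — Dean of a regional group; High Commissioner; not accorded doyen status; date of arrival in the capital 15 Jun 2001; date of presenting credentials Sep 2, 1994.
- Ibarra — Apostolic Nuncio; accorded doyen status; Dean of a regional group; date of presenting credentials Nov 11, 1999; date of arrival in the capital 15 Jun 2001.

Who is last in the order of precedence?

Nguyen

By date of arrival in the capital (earlier first): Ibarra, Takahashi, Ruiz, Yilmaz, Andersen, Szabo, Lindqvist and Nguyen (each 15 Jun 2001).
Among Ibarra, Takahashi, Ruiz, Yilmaz, Andersen, Szabo, Lindqvist and Nguyen, by class of mission: Ibarra, Takahashi, Ruiz and Yilmaz (Apostolic Nuncio) before Andersen (Ambassador) before Szabo, Lindqvist and Nguyen (High Commissioner).
Ibarra, Takahashi, Ruiz and Yilmaz are each Dean of a regional group, so the next rule applies.
Among Ibarra, Takahashi, Ruiz and Yilmaz, accorded doyen status before not accorded doyen status: Ibarra, Takahashi and Ruiz (accorded doyen status) before Yilmaz (not accorded doyen status).
Among Ibarra, Takahashi and Ruiz, by date of presenting credentials (later first): Ibarra (Nov 11, 1999) before Takahashi (May 20, 1996) before Ruiz (Jan 16, 1994).
Szabo, Lindqvist and Nguyen are each Dean of a regional group, so the next rule applies.
Szabo, Lindqvist and Nguyen are each not accorded doyen status, so the next rule applies.
Among Szabo, Lindqvist and Nguyen, by date of presenting credentials (later first): Szabo (Aug 10, 1995) before Lindqvist (Sep 2, 1994) before Nguyen (Mar 21, 1994).
Order: Ibarra, Takahashi, Ruiz, Yilmaz, Andersen, Szabo, Lindqvist, Nguyen.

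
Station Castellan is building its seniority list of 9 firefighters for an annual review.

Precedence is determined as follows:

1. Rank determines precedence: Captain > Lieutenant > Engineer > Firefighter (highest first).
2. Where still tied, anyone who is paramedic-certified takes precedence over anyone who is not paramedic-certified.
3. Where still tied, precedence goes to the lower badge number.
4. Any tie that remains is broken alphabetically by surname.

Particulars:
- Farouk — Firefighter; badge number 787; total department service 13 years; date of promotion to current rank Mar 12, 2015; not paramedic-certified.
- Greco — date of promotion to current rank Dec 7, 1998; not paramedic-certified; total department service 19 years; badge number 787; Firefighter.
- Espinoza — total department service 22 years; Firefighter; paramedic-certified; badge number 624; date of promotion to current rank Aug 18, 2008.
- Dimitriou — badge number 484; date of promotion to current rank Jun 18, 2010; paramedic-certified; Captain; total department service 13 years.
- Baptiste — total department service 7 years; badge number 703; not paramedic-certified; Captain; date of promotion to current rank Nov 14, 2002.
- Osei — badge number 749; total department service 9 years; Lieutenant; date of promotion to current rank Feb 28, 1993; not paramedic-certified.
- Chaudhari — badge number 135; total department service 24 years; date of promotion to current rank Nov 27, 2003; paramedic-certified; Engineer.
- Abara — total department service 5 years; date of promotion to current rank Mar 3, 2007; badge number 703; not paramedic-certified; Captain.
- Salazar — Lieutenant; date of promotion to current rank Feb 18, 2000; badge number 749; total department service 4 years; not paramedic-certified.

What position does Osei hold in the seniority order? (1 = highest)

By rank: Dimitriou, Abara and Baptiste (Captain); then Osei and Salazar (Lieutenant); then Chaudhari (Engineer); then Espinoza, Farouk and Greco (Firefighter).
Among Dimitriou, Abara and Baptiste, paramedic-certified before not paramedic-certified: Dimitriou (paramedic-certified) before Abara and Baptiste (not paramedic-certified).
Abara and Baptiste both have badge number 703, so the next rule applies.
Among Abara and Baptiste, alphabetically by surname: Abara before Baptiste.
Osei and Salazar are each not paramedic-certified, so the next rule applies.
Osei and Salazar both have badge number 749, so the next rule applies.
Among Osei and Salazar, alphabetically by surname: Osei before Salazar.
Among Espinoza, Farouk and Greco, paramedic-certified before not paramedic-certified: Espinoza (paramedic-certified) before Farouk and Greco (not paramedic-certified).
Farouk and Greco both have badge number 787, so the next rule applies.
Among Farouk and Greco, alphabetically by surname: Farouk before Greco.
Order: Dimitriou, Abara, Baptiste, Osei, Salazar, Chaudhari, Espinoza, Farouk, Greco. So position 4.

4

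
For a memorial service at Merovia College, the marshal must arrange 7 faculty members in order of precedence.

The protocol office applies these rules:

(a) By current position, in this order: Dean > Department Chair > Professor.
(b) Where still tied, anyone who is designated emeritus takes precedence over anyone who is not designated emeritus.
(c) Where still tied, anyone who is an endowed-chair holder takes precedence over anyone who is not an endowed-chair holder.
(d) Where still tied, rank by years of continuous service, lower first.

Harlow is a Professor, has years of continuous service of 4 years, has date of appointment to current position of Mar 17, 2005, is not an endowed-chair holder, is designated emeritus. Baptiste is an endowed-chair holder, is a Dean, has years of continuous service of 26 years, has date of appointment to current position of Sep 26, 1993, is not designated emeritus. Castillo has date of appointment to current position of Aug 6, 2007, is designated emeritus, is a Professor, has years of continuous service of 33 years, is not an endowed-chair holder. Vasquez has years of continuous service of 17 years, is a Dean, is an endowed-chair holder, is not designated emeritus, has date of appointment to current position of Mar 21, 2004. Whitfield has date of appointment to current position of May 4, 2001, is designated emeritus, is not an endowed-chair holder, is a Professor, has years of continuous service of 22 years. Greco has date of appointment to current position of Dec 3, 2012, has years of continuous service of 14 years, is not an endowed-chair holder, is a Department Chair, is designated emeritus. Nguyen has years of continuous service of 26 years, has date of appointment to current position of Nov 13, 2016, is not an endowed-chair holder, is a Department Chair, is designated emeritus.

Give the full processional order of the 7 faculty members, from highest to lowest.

Vasquez, Baptiste, Greco, Nguyen, Harlow, Whitfield, Castillo

By current position: Vasquez and Baptiste (Dean); then Greco and Nguyen (Department Chair); then Harlow, Whitfield and Castillo (Professor).
Vasquez and Baptiste are each not designated emeritus, so the next rule applies.
Vasquez and Baptiste are each an endowed-chair holder, so the next rule applies.
Among Vasquez and Baptiste, by years of continuous service (lower first): Vasquez (17 years) before Baptiste (26 years).
Greco and Nguyen are each designated emeritus, so the next rule applies.
Greco and Nguyen are each not an endowed-chair holder, so the next rule applies.
Among Greco and Nguyen, by years of continuous service (lower first): Greco (14 years) before Nguyen (26 years).
Harlow, Whitfield and Castillo are each designated emeritus, so the next rule applies.
Harlow, Whitfield and Castillo are each not an endowed-chair holder, so the next rule applies.
Among Harlow, Whitfield and Castillo, by years of continuous service (lower first): Harlow (4 years) before Whitfield (22 years) before Castillo (33 years).
Full order: Vasquez, Baptiste, Greco, Nguyen, Harlow, Whitfield, Castillo.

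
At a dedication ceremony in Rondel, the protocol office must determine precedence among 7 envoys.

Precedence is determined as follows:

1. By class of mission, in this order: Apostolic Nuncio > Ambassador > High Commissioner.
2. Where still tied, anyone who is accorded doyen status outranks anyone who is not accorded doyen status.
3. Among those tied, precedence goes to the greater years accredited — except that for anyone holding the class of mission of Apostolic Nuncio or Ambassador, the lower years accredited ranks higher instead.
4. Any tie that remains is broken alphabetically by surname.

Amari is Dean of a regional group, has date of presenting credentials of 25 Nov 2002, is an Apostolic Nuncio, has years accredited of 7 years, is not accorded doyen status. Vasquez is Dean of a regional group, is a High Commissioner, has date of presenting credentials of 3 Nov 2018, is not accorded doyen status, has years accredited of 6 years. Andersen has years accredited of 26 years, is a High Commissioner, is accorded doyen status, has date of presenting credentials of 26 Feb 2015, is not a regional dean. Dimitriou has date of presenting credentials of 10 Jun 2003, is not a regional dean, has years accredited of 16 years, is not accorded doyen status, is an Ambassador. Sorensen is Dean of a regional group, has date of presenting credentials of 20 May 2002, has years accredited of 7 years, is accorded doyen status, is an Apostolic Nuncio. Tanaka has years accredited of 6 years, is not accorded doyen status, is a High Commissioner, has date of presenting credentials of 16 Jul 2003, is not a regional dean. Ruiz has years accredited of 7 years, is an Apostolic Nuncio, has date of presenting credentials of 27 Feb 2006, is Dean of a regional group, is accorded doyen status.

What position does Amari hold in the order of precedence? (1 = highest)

By class of mission: Ruiz, Sorensen and Amari (Apostolic Nuncio); then Dimitriou (Ambassador); then Andersen, Tanaka and Vasquez (High Commissioner).
Among Ruiz, Sorensen and Amari, accorded doyen status before not accorded doyen status: Ruiz and Sorensen (accorded doyen status) before Amari (not accorded doyen status).
Ruiz and Sorensen both have years accredited 7 years, so the next rule applies.
Among Ruiz and Sorensen, alphabetically by surname: Ruiz before Sorensen.
Among Andersen, Tanaka and Vasquez, accorded doyen status before not accorded doyen status: Andersen (accorded doyen status) before Tanaka and Vasquez (not accorded doyen status).
Tanaka and Vasquez both have years accredited 6 years, so the next rule applies.
Among Tanaka and Vasquez, alphabetically by surname: Tanaka before Vasquez.
Order: Ruiz, Sorensen, Amari, Dimitriou, Andersen, Tanaka, Vasquez. So position 3.

3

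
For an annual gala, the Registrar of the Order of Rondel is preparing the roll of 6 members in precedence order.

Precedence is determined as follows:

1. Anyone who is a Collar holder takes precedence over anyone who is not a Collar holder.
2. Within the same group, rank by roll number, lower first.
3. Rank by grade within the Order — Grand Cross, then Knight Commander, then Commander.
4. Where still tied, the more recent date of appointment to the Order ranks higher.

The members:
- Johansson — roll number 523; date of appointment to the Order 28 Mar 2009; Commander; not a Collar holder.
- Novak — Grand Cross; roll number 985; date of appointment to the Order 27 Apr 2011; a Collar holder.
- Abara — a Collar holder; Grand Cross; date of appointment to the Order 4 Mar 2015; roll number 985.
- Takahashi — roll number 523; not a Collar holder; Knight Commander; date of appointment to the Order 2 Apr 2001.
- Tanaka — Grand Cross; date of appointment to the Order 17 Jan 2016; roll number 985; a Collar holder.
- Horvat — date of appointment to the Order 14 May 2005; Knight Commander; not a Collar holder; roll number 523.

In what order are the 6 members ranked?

Tanaka, Abara, Novak, Horvat, Takahashi, Johansson

By the first rule: Tanaka, Abara and Novak (each a Collar holder); then Horvat, Takahashi and Johansson (each not a Collar holder).
Tanaka, Abara and Novak all have roll number 985, so the next rule applies.
Tanaka, Abara and Novak are each Grand Cross, so the next rule applies.
Among Tanaka, Abara and Novak, by date of appointment to the Order (later first): Tanaka (17 Jan 2016) before Abara (4 Mar 2015) before Novak (27 Apr 2011).
Horvat, Takahashi and Johansson all have roll number 523, so the next rule applies.
Among Horvat, Takahashi and Johansson, by grade within the Order: Horvat and Takahashi (Knight Commander) before Johansson (Commander).
Among Horvat and Takahashi, by date of appointment to the Order (later first): Horvat (14 May 2005) before Takahashi (2 Apr 2001).
Full order: Tanaka, Abara, Novak, Horvat, Takahashi, Johansson.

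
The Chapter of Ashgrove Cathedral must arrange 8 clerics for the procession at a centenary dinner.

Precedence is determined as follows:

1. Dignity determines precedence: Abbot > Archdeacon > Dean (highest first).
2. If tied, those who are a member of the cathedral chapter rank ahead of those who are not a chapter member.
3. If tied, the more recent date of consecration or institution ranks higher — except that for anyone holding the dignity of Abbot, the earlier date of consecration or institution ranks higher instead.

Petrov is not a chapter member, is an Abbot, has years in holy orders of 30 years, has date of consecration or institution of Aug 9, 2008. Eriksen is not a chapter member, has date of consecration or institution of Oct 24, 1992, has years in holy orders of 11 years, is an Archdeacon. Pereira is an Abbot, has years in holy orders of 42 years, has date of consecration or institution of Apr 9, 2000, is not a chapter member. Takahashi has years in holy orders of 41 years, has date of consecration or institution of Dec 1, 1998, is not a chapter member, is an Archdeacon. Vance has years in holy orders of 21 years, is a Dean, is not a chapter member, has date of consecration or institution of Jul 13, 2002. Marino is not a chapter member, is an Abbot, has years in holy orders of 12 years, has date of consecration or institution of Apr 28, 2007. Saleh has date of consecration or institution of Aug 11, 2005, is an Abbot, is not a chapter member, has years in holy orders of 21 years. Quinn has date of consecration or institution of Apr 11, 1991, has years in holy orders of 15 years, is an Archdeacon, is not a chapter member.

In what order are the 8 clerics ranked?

Pereira, Saleh, Marino, Petrov, Takahashi, Eriksen, Quinn, Vance

By dignity: Pereira, Saleh, Marino and Petrov (Abbot); then Takahashi, Eriksen and Quinn (Archdeacon); then Vance (Dean).
Pereira, Saleh, Marino and Petrov are each not a chapter member, so the next rule applies.
Among Pereira, Saleh, Marino and Petrov, by date of consecration or institution (earlier first) (reversed rule for this group): Pereira (Apr 9, 2000) before Saleh (Aug 11, 2005) before Marino (Apr 28, 2007) before Petrov (Aug 9, 2008).
Takahashi, Eriksen and Quinn are each not a chapter member, so the next rule applies.
Among Takahashi, Eriksen and Quinn, by date of consecration or institution (later first): Takahashi (Dec 1, 1998) before Eriksen (Oct 24, 1992) before Quinn (Apr 11, 1991).
Full order: Pereira, Saleh, Marino, Petrov, Takahashi, Eriksen, Quinn, Vance.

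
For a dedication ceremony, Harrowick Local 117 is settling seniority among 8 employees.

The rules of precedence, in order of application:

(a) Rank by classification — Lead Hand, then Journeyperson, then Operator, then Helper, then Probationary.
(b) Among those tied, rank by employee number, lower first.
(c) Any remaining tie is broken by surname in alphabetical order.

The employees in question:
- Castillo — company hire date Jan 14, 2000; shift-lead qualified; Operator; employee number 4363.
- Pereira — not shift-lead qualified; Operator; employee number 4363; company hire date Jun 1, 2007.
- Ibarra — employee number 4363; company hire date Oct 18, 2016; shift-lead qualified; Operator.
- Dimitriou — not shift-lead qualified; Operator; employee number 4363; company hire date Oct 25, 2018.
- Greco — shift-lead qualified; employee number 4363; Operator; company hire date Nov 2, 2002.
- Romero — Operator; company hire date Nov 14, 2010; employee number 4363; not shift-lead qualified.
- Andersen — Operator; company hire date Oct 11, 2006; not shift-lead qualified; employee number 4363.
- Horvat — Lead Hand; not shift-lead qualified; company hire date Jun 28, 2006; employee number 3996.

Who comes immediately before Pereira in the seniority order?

Ibarra

By classification: Horvat (Lead Hand); then Andersen, Castillo, Dimitriou, Greco, Ibarra, Pereira and Romero (Operator).
Andersen, Castillo, Dimitriou, Greco, Ibarra, Pereira and Romero all have employee number 4363, so the next rule applies.
Among Andersen, Castillo, Dimitriou, Greco, Ibarra, Pereira and Romero, alphabetically by surname: Andersen before Castillo before Dimitriou before Greco before Ibarra before Pereira before Romero.
Order: Horvat, Andersen, Castillo, Dimitriou, Greco, Ibarra, Pereira, Romero.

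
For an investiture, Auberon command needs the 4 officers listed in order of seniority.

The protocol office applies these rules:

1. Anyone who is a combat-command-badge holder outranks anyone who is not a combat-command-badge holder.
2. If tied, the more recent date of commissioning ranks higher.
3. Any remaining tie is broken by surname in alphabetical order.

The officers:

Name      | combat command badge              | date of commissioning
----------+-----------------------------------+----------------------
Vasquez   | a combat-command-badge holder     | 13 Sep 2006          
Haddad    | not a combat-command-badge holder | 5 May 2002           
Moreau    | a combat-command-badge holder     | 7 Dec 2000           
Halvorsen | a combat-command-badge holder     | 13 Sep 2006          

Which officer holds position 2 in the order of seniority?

Vasquez

By the first rule: Halvorsen, Vasquez and Moreau (each a combat-command-badge holder); then Haddad (not a combat-command-badge holder).
Among Halvorsen, Vasquez and Moreau, by date of commissioning (later first): Halvorsen and Vasquez (13 Sep 2006) before Moreau (7 Dec 2000).
Among Halvorsen and Vasquez, alphabetically by surname: Halvorsen before Vasquez.
Order: Halvorsen, Vasquez, Moreau, Haddad.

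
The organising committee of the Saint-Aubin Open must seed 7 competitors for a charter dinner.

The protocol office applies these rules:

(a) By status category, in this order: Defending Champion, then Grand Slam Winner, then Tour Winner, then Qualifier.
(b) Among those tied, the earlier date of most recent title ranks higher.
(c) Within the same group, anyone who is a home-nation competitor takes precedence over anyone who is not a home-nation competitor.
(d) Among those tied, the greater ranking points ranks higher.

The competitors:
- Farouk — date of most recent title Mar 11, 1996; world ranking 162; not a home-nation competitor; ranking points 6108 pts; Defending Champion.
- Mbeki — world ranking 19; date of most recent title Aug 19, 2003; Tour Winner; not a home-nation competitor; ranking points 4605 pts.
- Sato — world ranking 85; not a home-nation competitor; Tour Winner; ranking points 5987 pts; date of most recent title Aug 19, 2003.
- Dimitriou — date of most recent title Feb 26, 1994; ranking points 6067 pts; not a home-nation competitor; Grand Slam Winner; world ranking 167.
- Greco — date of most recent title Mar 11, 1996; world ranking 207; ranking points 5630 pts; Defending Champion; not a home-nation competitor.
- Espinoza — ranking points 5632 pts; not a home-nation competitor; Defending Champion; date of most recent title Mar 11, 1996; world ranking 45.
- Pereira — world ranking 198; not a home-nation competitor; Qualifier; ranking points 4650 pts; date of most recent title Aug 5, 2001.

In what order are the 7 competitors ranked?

By status category: Farouk, Espinoza and Greco (Defending Champion); then Dimitriou (Grand Slam Winner); then Sato and Mbeki (Tour Winner); then Pereira (Qualifier).
Farouk, Espinoza and Greco all have date of most recent title Mar 11, 1996, so the next rule applies.
Farouk, Espinoza and Greco are each not a home-nation competitor, so the next rule applies.
Among Farouk, Espinoza and Greco, by ranking points (higher first): Farouk (6108 pts) before Espinoza (5632 pts) before Greco (5630 pts).
Sato and Mbeki both have date of most recent title Aug 19, 2003, so the next rule applies.
Sato and Mbeki are each not a home-nation competitor, so the next rule applies.
Among Sato and Mbeki, by ranking points (higher first): Sato (5987 pts) before Mbeki (4605 pts).
Full order: Farouk, Espinoza, Greco, Dimitriou, Sato, Mbeki, Pereira.

Farouk, Espinoza, Greco, Dimitriou, Sato, Mbeki, Pereira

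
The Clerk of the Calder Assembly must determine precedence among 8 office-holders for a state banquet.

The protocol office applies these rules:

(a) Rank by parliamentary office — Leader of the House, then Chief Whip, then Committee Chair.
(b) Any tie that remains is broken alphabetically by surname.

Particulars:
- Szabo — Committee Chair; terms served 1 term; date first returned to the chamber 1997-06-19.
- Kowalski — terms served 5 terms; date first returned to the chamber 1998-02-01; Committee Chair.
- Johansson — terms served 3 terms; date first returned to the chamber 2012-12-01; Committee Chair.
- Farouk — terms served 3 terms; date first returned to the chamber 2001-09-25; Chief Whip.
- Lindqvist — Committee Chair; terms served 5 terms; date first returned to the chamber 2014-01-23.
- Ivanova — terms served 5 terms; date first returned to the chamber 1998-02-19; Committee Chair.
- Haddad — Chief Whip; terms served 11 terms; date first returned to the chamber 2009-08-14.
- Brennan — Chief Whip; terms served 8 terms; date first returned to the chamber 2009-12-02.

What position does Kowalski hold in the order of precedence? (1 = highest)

6

By parliamentary office: Brennan, Farouk and Haddad (Chief Whip); then Ivanova, Johansson, Kowalski, Lindqvist and Szabo (Committee Chair).
Among Brennan, Farouk and Haddad, alphabetically by surname: Brennan before Farouk before Haddad.
Among Ivanova, Johansson, Kowalski, Lindqvist and Szabo, alphabetically by surname: Ivanova before Johansson before Kowalski before Lindqvist before Szabo.
Order: Brennan, Farouk, Haddad, Ivanova, Johansson, Kowalski, Lindqvist, Szabo. So position 6.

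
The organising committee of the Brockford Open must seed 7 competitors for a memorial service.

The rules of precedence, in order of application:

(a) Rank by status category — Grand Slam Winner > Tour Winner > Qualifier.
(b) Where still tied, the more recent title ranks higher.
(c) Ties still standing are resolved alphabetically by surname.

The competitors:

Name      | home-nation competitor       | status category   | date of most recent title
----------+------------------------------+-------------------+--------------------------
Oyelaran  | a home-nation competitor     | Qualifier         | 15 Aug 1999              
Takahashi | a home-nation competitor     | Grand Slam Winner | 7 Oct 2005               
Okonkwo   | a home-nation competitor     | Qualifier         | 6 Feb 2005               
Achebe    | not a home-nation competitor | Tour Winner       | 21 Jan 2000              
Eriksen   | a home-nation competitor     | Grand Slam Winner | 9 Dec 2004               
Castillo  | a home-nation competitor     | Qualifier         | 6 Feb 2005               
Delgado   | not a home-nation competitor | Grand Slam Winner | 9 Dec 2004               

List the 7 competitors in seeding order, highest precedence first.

Takahashi, Delgado, Eriksen, Achebe, Castillo, Okonkwo, Oyelaran

By status category: Takahashi, Delgado and Eriksen (Grand Slam Winner); then Achebe (Tour Winner); then Castillo, Okonkwo and Oyelaran (Qualifier).
Among Takahashi, Delgado and Eriksen, by date of most recent title (later first): Takahashi (7 Oct 2005) before Delgado and Eriksen (9 Dec 2004).
Among Delgado and Eriksen, alphabetically by surname: Delgado before Eriksen.
Among Castillo, Okonkwo and Oyelaran, by date of most recent title (later first): Castillo and Okonkwo (6 Feb 2005) before Oyelaran (15 Aug 1999).
Among Castillo and Okonkwo, alphabetically by surname: Castillo before Okonkwo.
Full order: Takahashi, Delgado, Eriksen, Achebe, Castillo, Okonkwo, Oyelaran.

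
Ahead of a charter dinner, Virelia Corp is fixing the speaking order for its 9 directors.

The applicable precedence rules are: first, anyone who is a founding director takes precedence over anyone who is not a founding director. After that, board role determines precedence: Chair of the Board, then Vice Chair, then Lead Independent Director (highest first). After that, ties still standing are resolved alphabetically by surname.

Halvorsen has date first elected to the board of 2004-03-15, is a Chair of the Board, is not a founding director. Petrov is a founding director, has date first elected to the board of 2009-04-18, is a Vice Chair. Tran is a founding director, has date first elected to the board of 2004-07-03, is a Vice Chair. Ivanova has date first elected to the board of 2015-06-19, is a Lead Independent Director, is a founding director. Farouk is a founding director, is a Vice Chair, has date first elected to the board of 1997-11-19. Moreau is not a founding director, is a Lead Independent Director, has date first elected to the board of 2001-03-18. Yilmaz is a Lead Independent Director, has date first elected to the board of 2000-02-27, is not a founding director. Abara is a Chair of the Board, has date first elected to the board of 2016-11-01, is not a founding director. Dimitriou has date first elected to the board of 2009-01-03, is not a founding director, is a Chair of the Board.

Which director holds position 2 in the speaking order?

By the first rule: Farouk, Petrov, Tran and Ivanova (each a founding director); then Abara, Dimitriou, Halvorsen, Moreau and Yilmaz (each not a founding director).
Among Farouk, Petrov, Tran and Ivanova, by board role: Farouk, Petrov and Tran (Vice Chair) before Ivanova (Lead Independent Director).
Among Farouk, Petrov and Tran, alphabetically by surname: Farouk before Petrov before Tran.
Among Abara, Dimitriou, Halvorsen, Moreau and Yilmaz, by board role: Abara, Dimitriou and Halvorsen (Chair of the Board) before Moreau and Yilmaz (Lead Independent Director).
Among Abara, Dimitriou and Halvorsen, alphabetically by surname: Abara before Dimitriou before Halvorsen.
Among Moreau and Yilmaz, alphabetically by surname: Moreau before Yilmaz.
Order: Farouk, Petrov, Tran, Ivanova, Abara, Dimitriou, Halvorsen, Moreau, Yilmaz.

Petrov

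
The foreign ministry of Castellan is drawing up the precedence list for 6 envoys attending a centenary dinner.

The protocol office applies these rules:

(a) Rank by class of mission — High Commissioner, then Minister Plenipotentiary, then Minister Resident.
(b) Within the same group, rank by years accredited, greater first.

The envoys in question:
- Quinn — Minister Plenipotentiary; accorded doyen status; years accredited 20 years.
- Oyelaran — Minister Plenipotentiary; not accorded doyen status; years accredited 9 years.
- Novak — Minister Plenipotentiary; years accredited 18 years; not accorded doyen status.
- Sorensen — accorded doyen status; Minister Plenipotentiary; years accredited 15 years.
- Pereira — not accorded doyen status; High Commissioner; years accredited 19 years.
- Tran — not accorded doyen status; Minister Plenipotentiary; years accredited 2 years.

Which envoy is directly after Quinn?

By class of mission: Pereira (High Commissioner); then Quinn, Novak, Sorensen, Oyelaran and Tran (Minister Plenipotentiary).
Among Quinn, Novak, Sorensen, Oyelaran and Tran, by years accredited (higher first): Quinn (20 years) before Novak (18 years) before Sorensen (15 years) before Oyelaran (9 years) before Tran (2 years).
Order: Pereira, Quinn, Novak, Sorensen, Oyelaran, Tran.

Novak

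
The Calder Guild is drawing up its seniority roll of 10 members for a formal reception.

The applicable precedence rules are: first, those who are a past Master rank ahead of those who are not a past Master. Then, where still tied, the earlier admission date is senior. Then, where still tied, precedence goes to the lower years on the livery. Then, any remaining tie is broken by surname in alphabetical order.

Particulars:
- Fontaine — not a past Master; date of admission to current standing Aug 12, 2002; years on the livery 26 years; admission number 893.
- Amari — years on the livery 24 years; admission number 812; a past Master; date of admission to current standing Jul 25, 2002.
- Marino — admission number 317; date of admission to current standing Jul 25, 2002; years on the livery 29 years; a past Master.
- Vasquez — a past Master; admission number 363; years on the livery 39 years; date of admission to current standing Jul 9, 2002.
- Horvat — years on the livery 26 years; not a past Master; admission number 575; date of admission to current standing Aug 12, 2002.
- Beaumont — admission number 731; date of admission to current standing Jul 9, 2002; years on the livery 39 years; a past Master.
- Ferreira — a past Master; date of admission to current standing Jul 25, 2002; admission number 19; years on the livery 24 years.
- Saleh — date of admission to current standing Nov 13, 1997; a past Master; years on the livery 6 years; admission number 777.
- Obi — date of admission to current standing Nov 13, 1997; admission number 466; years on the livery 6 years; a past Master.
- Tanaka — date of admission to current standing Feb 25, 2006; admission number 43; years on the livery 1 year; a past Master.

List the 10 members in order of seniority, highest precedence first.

By the first rule: Obi, Saleh, Beaumont, Vasquez, Amari, Ferreira, Marino and Tanaka (each a past Master); then Fontaine and Horvat (both not a past Master).
Among Obi, Saleh, Beaumont, Vasquez, Amari, Ferreira, Marino and Tanaka, by date of admission to current standing (earlier first): Obi and Saleh (Nov 13, 1997) before Beaumont and Vasquez (Jul 9, 2002) before Amari, Ferreira and Marino (Jul 25, 2002) before Tanaka (Feb 25, 2006).
Obi and Saleh both have years on the livery 6 years, so the next rule applies.
Among Obi and Saleh, alphabetically by surname: Obi before Saleh.
Beaumont and Vasquez both have years on the livery 39 years, so the next rule applies.
Among Beaumont and Vasquez, alphabetically by surname: Beaumont before Vasquez.
Among Amari, Ferreira and Marino, by years on the livery (lower first): Amari and Ferreira (24 years) before Marino (29 years).
Among Amari and Ferreira, alphabetically by surname: Amari before Ferreira.
Fontaine and Horvat both have date of admission to current standing Aug 12, 2002, so the next rule applies.
Fontaine and Horvat both have years on the livery 26 years, so the next rule applies.
Among Fontaine and Horvat, alphabetically by surname: Fontaine before Horvat.
Full order: Obi, Saleh, Beaumont, Vasquez, Amari, Ferreira, Marino, Tanaka, Fontaine, Horvat.

Obi, Saleh, Beaumont, Vasquez, Amari, Ferreira, Marino, Tanaka, Fontaine, Horvat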